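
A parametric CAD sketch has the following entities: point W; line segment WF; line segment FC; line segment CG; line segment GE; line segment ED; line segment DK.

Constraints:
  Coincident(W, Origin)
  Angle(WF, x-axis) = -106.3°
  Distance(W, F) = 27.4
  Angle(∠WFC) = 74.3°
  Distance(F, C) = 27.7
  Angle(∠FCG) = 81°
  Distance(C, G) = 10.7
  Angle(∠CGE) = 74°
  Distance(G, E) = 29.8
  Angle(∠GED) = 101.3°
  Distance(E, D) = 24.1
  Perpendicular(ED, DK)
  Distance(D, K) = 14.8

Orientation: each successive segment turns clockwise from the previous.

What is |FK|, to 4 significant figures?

29.09

W is at the origin; WF runs at -106.3° with length 27.4, so F = (-7.690, -26.30). ∠WFC = 74.3° gives FC at 148.0° from the x-axis; with |FC| = 27.7, C = (-31.18, -11.62). ∠FCG = 81.0° gives CG at 49.00° from the x-axis; with |CG| = 10.7, G = (-24.16, -3.545). ∠CGE = 74.0° gives GE at -57.00° from the x-axis; with |GE| = 29.8, E = (-7.931, -28.54). ∠GED = 101.3° gives ED at -135.7° from the x-axis; with |ED| = 24.1, D = (-25.18, -45.37). ED is perpendicular to DK, so DK runs at 134.3°; with |DK| = 14.8, K = (-35.52, -34.78). Then |FK| = |K − F| = 29.09.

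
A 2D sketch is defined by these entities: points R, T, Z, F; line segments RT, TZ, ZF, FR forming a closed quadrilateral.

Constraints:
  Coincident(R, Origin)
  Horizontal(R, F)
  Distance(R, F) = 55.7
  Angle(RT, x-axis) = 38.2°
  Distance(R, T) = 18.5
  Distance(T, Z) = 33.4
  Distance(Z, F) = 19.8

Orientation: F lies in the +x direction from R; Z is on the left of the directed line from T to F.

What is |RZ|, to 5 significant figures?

50.586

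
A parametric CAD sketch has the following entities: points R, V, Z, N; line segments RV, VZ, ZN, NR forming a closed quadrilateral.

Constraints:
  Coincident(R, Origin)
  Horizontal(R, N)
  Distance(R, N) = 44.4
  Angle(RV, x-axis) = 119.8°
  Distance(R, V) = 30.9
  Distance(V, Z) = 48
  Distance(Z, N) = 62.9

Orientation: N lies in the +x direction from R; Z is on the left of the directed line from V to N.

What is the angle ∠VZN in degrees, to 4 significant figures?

70.95°

Checks: |VZ| = 48.00 ✓; |ZN| = 62.90 ✓.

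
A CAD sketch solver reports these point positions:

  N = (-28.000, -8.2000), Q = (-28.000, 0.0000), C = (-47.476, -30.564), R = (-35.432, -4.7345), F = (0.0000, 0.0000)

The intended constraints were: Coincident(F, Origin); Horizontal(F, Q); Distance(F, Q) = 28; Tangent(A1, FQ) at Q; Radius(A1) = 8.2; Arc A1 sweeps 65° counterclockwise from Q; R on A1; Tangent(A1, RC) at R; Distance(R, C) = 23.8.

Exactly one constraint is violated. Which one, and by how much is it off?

Distance(R, C) = 23.8 — off by 4.70.

F = (0.00, 0.00) ✓; F.y = 0.00, Q.y = 0.00 ✓; |FQ| = 28.00 ✓; ∠(NQ, QF) = 90.00° ✓; |NQ| = 8.200 ✓; bearing(N→R) − bearing(N→Q) = 65.00° ✓; |NR| = 8.200 ✓; ∠(NR, RC) = 90.00° ✓; |RC| = 28.50 ✗.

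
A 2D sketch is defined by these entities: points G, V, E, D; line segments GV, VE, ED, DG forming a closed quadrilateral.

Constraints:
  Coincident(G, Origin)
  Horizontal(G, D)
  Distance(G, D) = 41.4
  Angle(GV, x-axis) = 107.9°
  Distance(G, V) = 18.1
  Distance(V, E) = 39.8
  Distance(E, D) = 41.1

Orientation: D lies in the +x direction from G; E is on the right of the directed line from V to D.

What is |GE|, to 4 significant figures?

21.71

Checks: |VE| = 39.80 ✓; |ED| = 41.10 ✓.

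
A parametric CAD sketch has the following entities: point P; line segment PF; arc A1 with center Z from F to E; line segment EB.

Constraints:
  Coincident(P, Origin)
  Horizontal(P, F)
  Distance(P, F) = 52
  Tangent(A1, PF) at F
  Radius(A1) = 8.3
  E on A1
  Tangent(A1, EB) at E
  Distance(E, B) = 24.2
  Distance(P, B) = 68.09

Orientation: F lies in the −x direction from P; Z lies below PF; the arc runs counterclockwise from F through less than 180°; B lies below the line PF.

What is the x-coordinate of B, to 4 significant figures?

-59.73

P is at the origin; P and F share the same y with |PF| = 52.0 and F on the −x side, so F = (-52.00, 0.000). The tangent condition forces ZF to be normal to PF, so Z = F + (0, -8.3) = (-52.00, -8.300). Since ZE ⟂ EB (tangency), |ZB| = √(8.3² + 24.2²) = 25.58 regardless of where E sits on A1. So B lies on both circle(P, 68.09) and circle(Z, 25.58); the below-PF intersection is B = (-59.73, -32.69). E is the foot of the tangent from B: E = (-60.30, -8.494).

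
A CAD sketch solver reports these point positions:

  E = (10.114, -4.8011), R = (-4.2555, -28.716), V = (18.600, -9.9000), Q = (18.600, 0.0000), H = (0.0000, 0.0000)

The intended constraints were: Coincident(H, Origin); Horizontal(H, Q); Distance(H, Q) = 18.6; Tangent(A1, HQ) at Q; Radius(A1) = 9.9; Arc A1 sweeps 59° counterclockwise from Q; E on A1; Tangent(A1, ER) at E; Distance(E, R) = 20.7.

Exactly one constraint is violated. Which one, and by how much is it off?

Distance(E, R) = 20.7 — off by 7.20.

H = (0.00, 0.00) ✓; H.y = 0.00, Q.y = 0.00 ✓; |HQ| = 18.60 ✓; ∠(VQ, QH) = 90.00° ✓; |VQ| = 9.900 ✓; bearing(V→E) − bearing(V→Q) = 59.00° ✓; |VE| = 9.900 ✓; ∠(VE, ER) = 90.00° ✓; |ER| = 27.90 ✗.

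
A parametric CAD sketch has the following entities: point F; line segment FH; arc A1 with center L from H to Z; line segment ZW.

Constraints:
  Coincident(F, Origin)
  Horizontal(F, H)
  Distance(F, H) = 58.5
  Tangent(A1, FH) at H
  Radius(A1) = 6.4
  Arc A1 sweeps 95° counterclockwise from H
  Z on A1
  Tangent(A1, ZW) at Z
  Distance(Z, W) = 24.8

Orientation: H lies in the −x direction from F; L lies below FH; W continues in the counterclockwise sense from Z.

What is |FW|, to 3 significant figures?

70.3

F is at the origin; F and H share the same y with |FH| = 58.5 and H on the −x side, so H = (-58.5, 0.00). A1 meets FH tangentially, so LH is at right angles to FH, so L = H + (0, -6.4) = (-58.5, -6.40). On A1, H sits at bearing 90° from L; a 95° counterclockwise sweep puts Z at bearing 185°, so Z = L + 6.4·(cos 185°, sin 185°) = (-64.9, -6.96). The tangent condition forces LZ to be normal to ZW, so ZW runs along (−sin 185°, cos 185°); with |ZW| = 24.8, W = (-62.7, -31.7). Then |FW| = |W − F| = 70.3.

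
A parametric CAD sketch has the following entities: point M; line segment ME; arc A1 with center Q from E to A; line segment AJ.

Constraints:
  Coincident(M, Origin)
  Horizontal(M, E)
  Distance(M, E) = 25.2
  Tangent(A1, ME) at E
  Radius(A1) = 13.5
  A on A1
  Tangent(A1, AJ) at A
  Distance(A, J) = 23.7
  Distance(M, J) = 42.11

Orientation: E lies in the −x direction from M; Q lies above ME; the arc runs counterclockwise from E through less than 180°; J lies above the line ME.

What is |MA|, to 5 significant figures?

19.672

Checks: ∠(QE, EM) = 90.00° ✓; |QE| = 13.50 ✓; |QA| = 13.50 ✓; ∠(QA, AJ) = 90.00° ✓; |AJ| = 23.70 ✓; |MJ| = 42.11 ✓.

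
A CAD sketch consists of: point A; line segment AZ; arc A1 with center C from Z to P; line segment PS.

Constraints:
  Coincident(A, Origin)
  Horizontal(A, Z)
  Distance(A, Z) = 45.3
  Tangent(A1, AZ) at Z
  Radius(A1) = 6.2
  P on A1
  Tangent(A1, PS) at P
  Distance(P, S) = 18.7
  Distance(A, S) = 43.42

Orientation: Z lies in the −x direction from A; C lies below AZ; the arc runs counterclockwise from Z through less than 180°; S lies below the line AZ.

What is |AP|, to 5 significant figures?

50.777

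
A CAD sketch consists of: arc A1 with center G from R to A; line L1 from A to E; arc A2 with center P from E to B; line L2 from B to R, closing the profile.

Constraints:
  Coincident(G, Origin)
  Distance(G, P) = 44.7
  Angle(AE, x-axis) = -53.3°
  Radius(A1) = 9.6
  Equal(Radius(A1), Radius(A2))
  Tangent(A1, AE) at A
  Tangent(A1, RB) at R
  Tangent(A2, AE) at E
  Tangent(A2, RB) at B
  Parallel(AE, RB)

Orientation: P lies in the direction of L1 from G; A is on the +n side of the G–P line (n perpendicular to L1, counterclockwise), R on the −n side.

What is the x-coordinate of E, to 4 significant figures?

34.41

Tangency of A1 to both parallel lines with radius 9.6 puts A and R at G ± 9.6·n: A = (7.697, 5.737), R = (-7.697, -5.737). Equal radii place E and B the same way about P: E = P + 9.6·n = (34.41, -30.10), B = P − 9.6·n = (19.02, -41.58). So E.x = 34.41.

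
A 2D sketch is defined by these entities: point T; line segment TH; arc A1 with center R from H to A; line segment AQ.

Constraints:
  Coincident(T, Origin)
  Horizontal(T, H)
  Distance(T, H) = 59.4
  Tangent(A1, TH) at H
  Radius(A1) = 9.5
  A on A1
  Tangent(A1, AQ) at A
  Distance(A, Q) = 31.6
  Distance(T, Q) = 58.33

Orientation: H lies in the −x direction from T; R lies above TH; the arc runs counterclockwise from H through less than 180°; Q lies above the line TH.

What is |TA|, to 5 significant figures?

50.665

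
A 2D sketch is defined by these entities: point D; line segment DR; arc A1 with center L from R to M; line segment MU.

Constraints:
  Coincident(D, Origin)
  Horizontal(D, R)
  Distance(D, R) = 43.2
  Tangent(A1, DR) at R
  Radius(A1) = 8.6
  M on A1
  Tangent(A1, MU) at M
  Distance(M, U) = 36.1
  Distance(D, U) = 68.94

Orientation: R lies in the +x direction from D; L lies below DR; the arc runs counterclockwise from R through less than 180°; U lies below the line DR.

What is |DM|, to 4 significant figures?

37.80

D is at the origin; DR is horizontal with |DR| = 43.2 and R on the +x side, so R = (43.20, 0.000). Since A1 is tangent to DR there, LR ⟂ DR, so L = R + (0, -8.6) = (43.20, -8.600). Since LM ⟂ MU (tangency), |LU| = √(8.6² + 36.1²) = 37.11 regardless of where M sits on A1. So U lies on both circle(D, 68.94) and circle(L, 37.11); the below-DR intersection is U = (52.67, -44.48). M is the foot of the tangent from U: M = (35.62, -12.66).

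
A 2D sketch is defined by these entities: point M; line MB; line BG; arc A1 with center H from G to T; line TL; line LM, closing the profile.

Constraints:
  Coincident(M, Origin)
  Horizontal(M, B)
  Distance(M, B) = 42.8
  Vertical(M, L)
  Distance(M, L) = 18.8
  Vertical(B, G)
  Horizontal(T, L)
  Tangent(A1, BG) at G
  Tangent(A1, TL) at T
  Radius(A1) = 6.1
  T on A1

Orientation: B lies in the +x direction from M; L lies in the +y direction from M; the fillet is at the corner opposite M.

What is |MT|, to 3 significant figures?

41.2

The virtual corner opposite M is at (42.8, 18.8). Since A1 is tangent to BG there, HG ⟂ BG and A1 meets TL tangentially, so HT is at right angles to TL, with radius 6.1, so the center H sits 6.1 in from both sides at H = (36.7, 12.7). That places the tangent points at G = (42.8, 12.7) on BG and T = (36.7, 18.8) on TL. Then |MT| = |T − M| = 41.2.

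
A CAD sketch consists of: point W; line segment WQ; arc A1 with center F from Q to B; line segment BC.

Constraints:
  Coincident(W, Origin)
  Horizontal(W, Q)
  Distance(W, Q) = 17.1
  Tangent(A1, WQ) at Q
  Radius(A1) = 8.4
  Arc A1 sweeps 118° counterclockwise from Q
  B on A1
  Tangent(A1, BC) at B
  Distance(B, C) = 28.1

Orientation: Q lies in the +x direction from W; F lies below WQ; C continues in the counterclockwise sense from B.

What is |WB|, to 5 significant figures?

15.688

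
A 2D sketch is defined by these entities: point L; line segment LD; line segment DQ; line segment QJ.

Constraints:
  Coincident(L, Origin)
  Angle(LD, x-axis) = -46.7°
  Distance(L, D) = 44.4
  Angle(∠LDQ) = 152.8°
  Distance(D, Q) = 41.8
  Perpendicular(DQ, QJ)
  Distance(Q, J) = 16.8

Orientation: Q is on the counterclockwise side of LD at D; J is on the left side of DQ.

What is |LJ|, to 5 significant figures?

81.365

L is at the origin; LD runs at -46.7° with length 44.4, so D = 44.4·(cos -46.7°, sin -46.7°) = (30.450, -32.313). ∠LDQ = 152.8°, so DQ runs at -46.7° + (180° − 152.8°) = -19.500° from the x-axis; with |DQ| = 41.8, Q = D + 41.8·(cos -19.500°, sin -19.500°) = (69.853, -46.266). DQ ⟂ QJ; with |QJ| = 16.8 on the left of DQ, J = Q + 16.8·(0.33381, 0.94264) = (75.461, -30.430). Then |LJ| = |J − L| = 81.365.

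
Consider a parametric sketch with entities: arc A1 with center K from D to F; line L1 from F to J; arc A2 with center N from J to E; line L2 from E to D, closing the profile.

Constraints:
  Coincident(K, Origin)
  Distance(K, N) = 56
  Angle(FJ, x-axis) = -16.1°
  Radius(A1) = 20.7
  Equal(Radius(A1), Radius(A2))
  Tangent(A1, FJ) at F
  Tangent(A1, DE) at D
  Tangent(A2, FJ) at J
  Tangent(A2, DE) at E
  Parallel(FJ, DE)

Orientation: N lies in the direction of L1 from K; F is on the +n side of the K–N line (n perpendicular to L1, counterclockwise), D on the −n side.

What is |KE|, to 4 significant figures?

59.70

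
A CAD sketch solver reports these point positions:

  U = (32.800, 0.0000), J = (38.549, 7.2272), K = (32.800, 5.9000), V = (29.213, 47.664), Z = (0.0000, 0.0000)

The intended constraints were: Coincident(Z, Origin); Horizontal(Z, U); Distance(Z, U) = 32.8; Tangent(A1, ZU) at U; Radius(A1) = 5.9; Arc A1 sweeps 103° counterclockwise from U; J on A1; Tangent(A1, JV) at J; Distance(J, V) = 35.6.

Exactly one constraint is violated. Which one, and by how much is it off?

Distance(J, V) = 35.6 — off by 5.90.

Z = (0.00, 0.00) ✓; Z.y = 0.00, U.y = 0.00 ✓; |ZU| = 32.80 ✓; ∠(KU, UZ) = 90.00° ✓; |KU| = 5.900 ✓; bearing(K→J) − bearing(K→U) = 103.0° ✓; |KJ| = 5.900 ✓; ∠(KJ, JV) = 90.00° ✓; |JV| = 41.50 ✗.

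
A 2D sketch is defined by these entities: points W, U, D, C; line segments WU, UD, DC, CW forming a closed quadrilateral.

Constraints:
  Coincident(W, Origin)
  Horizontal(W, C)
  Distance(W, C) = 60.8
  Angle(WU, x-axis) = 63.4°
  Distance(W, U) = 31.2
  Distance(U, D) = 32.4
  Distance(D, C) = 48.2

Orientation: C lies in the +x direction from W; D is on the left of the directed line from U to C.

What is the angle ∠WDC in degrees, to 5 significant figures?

66.474°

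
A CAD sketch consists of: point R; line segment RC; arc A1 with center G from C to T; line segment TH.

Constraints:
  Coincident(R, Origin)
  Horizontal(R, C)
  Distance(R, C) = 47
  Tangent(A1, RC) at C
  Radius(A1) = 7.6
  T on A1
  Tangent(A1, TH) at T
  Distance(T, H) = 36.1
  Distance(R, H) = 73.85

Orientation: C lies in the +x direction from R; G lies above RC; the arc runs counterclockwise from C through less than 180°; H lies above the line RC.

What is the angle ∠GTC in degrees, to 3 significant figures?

50.1°

Checks: R.y = 0.00, C.y = 0.00 ✓; ∠(GC, CR) = 90.00° ✓; |GT| = 7.600 ✓; ∠(GT, TH) = 90.00° ✓; |TH| = 36.10 ✓; |RH| = 73.85 ✓.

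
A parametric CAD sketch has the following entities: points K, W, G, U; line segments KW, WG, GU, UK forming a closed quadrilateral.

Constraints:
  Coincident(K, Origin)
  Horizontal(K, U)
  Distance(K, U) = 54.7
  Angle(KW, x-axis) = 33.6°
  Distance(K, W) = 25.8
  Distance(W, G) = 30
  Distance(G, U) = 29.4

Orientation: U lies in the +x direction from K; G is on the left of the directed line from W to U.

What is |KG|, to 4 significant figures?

55.75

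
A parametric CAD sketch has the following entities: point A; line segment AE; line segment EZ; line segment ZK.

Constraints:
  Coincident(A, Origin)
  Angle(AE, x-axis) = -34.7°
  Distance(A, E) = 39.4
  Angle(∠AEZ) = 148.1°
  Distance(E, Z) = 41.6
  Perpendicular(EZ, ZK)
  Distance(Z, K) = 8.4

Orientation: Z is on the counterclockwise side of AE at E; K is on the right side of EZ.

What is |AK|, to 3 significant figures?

80.5

A is at the origin; AE runs at -34.7° with length 39.4, so E = 39.4·(cos -34.7°, sin -34.7°) = (32.4, -22.4). ∠AEZ = 148.1°, so EZ runs at -34.7° + (180° − 148.1°) = -2.80° from the x-axis; with |EZ| = 41.6, Z = E + 41.6·(cos -2.80°, sin -2.80°) = (73.9, -24.5). EZ is perpendicular to ZK; with |ZK| = 8.4 on the right of EZ, K = Z + 8.4·(-0.0488, -0.999) = (73.5, -32.9). Then |AK| = |K − A| = 80.5.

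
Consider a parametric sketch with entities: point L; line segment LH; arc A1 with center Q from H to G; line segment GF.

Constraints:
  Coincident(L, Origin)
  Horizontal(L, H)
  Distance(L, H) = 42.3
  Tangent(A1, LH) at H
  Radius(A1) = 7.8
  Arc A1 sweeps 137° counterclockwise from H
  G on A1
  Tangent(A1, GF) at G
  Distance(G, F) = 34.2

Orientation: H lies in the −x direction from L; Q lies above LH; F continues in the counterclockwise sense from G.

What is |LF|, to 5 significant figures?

72.107

L is at the origin; L and H share the same y with |LH| = 42.3 and H on the −x side, so H = (-42.300, 0.0000). A1 meets LH tangentially, so QH is at right angles to LH, so Q = H + (0, 7.8) = (-42.300, 7.8000). On A1, H sits at bearing -90° from Q; a 137° counterclockwise sweep puts G at bearing 47°, so G = Q + 7.8·(cos 47°, sin 47°) = (-36.980, 13.505). Since A1 is tangent to GF there, QG ⟂ GF, so GF runs along (−sin 47°, cos 47°); with |GF| = 34.2, F = (-61.993, 36.829). Then |LF| = |F − L| = 72.107.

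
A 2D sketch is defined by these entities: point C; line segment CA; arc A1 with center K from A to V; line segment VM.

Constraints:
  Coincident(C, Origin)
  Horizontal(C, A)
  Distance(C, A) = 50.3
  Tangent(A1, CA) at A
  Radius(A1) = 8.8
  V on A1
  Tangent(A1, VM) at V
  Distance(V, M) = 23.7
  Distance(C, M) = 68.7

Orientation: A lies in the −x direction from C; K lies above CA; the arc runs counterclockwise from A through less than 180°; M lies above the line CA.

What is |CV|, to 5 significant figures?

46.599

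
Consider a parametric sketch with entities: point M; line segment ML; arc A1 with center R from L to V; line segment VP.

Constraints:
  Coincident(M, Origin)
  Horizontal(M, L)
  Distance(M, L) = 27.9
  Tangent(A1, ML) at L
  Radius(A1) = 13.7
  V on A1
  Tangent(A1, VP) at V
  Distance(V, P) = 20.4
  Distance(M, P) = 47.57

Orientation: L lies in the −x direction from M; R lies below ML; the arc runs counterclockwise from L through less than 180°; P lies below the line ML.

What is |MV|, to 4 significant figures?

44.71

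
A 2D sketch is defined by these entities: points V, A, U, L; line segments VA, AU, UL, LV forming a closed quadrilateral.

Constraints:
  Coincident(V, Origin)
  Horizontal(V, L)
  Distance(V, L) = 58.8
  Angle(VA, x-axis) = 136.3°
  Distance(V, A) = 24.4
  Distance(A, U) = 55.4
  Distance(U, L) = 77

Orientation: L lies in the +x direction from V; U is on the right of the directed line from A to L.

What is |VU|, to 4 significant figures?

38.66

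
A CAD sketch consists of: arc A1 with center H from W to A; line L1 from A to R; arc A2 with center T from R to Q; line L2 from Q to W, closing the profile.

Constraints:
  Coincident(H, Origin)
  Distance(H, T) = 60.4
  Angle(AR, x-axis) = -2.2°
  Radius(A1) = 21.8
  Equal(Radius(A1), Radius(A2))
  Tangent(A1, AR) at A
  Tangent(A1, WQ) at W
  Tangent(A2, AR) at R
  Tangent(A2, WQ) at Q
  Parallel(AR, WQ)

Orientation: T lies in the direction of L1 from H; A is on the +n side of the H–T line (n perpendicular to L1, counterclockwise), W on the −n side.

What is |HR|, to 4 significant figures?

64.21

Tangency of A1 to both parallel lines with radius 21.8 puts A and W at H ± 21.8·n: A = (0.8369, 21.78), W = (-0.8369, -21.78). Equal radii place R and Q the same way about T: R = T + 21.8·n = (61.19, 19.47), Q = T − 21.8·n = (59.52, -24.10). Then |HR| = |R − H| = 64.21.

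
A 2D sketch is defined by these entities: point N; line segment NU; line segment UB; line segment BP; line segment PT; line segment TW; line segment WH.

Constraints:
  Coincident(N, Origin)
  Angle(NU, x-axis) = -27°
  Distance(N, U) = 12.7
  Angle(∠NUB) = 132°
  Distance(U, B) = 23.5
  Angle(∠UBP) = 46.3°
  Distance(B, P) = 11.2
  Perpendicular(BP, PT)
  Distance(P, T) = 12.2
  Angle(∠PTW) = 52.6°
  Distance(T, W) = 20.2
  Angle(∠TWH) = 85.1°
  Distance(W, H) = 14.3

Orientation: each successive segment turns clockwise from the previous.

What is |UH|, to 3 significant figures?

29.9

∠PTW = 52.6° gives TW at -66.1° from the x-axis; with |TW| = 20.2, W = (21.6, -30.9). ∠TWH = 85.1° gives WH at -161° from the x-axis; with |WH| = 14.3, H = (8.10, -35.5). Then |UH| = |H − U| = 29.9.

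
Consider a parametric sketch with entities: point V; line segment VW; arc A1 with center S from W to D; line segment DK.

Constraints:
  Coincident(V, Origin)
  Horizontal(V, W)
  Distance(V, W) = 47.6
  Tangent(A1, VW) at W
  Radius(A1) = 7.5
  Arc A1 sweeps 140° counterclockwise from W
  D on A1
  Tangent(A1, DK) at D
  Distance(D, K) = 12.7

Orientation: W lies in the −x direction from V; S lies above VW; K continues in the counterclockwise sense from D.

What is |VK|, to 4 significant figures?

56.70

On A1, W sits at bearing -90° from S; a 140° counterclockwise sweep puts D at bearing 50°, so D = S + 7.5·(cos 50°, sin 50°) = (-42.78, 13.25). A1 meets DK tangentially, so SD is at right angles to DK, so DK runs along (−sin 50°, cos 50°); with |DK| = 12.7, K = (-52.51, 21.41). Then |VK| = |K − V| = 56.70.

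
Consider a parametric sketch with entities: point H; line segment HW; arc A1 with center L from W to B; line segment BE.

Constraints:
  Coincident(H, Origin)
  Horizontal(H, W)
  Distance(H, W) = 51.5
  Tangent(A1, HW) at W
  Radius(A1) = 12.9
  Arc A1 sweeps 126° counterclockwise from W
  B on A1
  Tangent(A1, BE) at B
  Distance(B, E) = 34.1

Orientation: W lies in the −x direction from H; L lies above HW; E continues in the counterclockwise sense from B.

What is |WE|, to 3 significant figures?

49.0

H is at the origin; H and W share the same y with |HW| = 51.5 and W on the −x side, so W = (-51.5, 0.00). A1 meets HW tangentially, so LW is at right angles to HW, so L = W + (0, 12.9) = (-51.5, 12.9). On A1, W sits at bearing -90° from L; a 126° counterclockwise sweep puts B at bearing 36°, so B = L + 12.9·(cos 36°, sin 36°) = (-41.1, 20.5). A1 meets BE tangentially, so LB is at right angles to BE, so BE runs along (−sin 36°, cos 36°); with |BE| = 34.1, E = (-61.1, 48.1). Then |WE| = |E − W| = 49.0.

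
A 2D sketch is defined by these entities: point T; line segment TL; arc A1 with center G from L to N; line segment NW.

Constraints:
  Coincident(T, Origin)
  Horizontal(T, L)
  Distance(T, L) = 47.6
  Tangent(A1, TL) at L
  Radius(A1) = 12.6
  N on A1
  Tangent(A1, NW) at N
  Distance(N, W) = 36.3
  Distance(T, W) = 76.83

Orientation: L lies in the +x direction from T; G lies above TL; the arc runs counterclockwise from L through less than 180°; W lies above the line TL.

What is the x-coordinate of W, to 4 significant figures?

58.91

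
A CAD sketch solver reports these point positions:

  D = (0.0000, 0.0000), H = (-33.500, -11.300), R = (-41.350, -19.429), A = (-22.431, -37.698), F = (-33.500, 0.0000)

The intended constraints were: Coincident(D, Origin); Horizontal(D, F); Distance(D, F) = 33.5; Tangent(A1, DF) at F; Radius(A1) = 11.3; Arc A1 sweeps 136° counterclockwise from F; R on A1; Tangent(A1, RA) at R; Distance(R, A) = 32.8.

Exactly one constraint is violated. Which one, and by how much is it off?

Distance(R, A) = 32.8 — off by 6.50.

D = (0.00, 0.00) ✓; D.y = 0.00, F.y = 0.00 ✓; |DF| = 33.50 ✓; ∠(HF, FD) = 90.00° ✓; |HF| = 11.30 ✓; bearing(H→R) − bearing(H→F) = 136.0° ✓; |HR| = 11.30 ✓; ∠(HR, RA) = 90.00° ✓; |RA| = 26.30 ✗.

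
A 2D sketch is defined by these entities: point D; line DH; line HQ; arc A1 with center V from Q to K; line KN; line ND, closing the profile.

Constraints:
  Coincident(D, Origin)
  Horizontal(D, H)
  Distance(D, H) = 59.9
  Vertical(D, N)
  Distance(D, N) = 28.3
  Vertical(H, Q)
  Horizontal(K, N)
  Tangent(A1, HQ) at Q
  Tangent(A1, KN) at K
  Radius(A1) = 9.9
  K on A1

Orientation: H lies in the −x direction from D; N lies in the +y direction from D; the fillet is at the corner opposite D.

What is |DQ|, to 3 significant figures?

62.7

The virtual corner opposite D is at (-59.9, 28.3). Tangency of A1 to HQ means the radius VQ is perpendicular to HQ and since A1 is tangent to KN there, VK ⟂ KN, with radius 9.9, so the center V sits 9.9 in from both sides at V = (-50.0, 18.4). That places the tangent points at Q = (-59.9, 18.4) on HQ and K = (-50.0, 28.3) on KN. Then |DQ| = |Q − D| = 62.7.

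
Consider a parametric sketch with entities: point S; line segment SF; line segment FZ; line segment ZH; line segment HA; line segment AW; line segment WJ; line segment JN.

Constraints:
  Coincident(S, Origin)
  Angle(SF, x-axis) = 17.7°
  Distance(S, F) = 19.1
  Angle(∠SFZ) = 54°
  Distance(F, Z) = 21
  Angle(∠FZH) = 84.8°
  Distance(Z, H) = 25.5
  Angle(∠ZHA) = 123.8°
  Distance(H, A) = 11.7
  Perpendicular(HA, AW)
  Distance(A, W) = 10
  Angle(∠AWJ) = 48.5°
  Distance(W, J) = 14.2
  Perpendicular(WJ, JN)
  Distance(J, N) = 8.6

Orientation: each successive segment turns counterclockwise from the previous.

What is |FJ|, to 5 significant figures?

30.817

S is at the origin; SF runs at 17.7° with length 19.1, so F = (18.196, 5.8070). ∠SFZ = 54.0° gives FZ at 143.70° from the x-axis; with |FZ| = 21.0, Z = (1.2713, 18.239). ∠FZH = 84.8° gives ZH at -121.10° from the x-axis; with |ZH| = 25.5, H = (-11.900, -3.5955). ∠ZHA = 123.8° gives HA at -64.900° from the x-axis; with |HA| = 11.7, A = (-6.9371, -14.191). HA ⟂ AW, so AW runs at 25.100°; with |AW| = 10.0, W = (2.1186, -9.9487). ∠AWJ = 48.5° gives WJ at 156.60° from the x-axis; with |WJ| = 14.2, J = (-10.914, -4.3092). Then |FJ| = |J − F| = 30.817.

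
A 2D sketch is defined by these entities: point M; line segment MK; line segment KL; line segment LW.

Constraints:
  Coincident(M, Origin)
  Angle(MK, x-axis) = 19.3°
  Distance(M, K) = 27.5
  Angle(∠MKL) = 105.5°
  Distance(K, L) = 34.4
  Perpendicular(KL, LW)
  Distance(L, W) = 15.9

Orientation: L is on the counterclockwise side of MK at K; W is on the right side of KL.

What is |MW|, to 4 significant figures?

59.50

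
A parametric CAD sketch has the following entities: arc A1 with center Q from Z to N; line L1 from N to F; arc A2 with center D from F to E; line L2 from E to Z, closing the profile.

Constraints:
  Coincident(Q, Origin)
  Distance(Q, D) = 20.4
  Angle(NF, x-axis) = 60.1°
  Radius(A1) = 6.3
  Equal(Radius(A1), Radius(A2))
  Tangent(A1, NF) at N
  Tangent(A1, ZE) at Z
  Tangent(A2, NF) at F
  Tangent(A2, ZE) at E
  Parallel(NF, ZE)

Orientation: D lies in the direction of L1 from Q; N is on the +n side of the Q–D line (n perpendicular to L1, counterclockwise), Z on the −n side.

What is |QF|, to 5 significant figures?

21.351

Tangency of A1 to both parallel lines with radius 6.3 puts N and Z at Q ± 6.3·n: N = (-5.4614, 3.1405), Z = (5.4614, -3.1405). Equal radii place F and E the same way about D: F = D + 6.3·n = (4.7077, 20.825), E = D − 6.3·n = (15.631, 14.544). Then |QF| = |F − Q| = 21.351.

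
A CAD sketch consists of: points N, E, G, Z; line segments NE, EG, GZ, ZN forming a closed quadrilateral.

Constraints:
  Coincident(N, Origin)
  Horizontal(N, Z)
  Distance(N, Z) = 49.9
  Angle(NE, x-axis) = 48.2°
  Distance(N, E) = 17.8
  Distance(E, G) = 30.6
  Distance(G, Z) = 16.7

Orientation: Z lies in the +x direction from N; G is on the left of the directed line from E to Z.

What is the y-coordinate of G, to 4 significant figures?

14.93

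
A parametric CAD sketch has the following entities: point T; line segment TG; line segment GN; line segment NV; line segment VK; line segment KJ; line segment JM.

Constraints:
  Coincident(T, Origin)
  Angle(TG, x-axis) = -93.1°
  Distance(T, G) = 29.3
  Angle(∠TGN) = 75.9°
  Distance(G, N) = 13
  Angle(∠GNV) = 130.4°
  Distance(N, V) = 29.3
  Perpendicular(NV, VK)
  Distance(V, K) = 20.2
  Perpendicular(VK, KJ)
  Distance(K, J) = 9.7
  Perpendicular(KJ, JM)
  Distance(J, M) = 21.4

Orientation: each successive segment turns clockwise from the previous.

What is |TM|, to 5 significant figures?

24.146

T is at the origin; TG runs at -93.1° with length 29.3, so G = (-1.5845, -29.257). ∠TGN = 75.9° gives GN at 162.80° from the x-axis; with |GN| = 13.0, N = (-14.003, -25.413). ∠GNV = 130.4° gives NV at 113.20° from the x-axis; with |NV| = 29.3, V = (-25.546, 1.5177). NV ⟂ VK, so VK runs at 23.200°; with |VK| = 20.2, K = (-6.9791, 9.4754). VK ⟂ KJ, so KJ runs at -66.800°; with |KJ| = 9.7, J = (-3.1579, 0.55976). The perpendicularity gives JM at right angles to KJ, so JM runs at -156.80°; with |JM| = 21.4, M = (-22.827, -7.8706). Then |TM| = |M − T| = 24.146.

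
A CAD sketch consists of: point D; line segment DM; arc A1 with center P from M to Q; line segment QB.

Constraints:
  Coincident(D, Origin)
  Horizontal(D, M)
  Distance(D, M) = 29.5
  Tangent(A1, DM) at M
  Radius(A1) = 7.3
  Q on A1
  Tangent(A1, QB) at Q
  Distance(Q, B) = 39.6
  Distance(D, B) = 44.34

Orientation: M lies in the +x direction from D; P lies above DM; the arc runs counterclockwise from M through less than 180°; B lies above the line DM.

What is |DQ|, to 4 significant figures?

37.17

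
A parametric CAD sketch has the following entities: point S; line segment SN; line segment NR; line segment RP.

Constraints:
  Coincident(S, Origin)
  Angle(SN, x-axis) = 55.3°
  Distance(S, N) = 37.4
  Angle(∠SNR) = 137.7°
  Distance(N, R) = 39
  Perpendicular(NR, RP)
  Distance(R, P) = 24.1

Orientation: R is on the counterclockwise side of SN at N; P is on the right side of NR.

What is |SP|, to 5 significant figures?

82.894

∠SNR = 137.7°, so NR runs at 55.3° + (180° − 137.7°) = 97.600° from the x-axis; with |NR| = 39.0, R = N + 39.0·(cos 97.600°, sin 97.600°) = (16.133, 69.406). NR ⟂ RP; with |RP| = 24.1 on the right of NR, P = R + 24.1·(0.99122, 0.13226) = (40.021, 72.593). Then |SP| = |P − S| = 82.894.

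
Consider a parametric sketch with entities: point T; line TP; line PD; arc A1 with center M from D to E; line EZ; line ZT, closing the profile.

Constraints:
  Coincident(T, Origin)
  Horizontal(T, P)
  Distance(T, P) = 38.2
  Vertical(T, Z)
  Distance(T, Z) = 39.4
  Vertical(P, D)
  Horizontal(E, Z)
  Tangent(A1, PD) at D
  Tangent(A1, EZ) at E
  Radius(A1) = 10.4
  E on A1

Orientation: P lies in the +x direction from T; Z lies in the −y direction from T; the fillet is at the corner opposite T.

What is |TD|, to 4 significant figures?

47.96

T is at the origin; TP is horizontal with |TP| = 38.2 and P on the +x side, so P = (38.20, 0.000). TZ is vertical with |TZ| = 39.4 and Z on the −y side, so Z = (0.000, -39.40). The virtual corner opposite T is at (38.20, -39.40). A1 meets PD tangentially, so MD is at right angles to PD and A1 meets EZ tangentially, so ME is at right angles to EZ, with radius 10.4, so the center M sits 10.4 in from both sides at M = (27.80, -29.00). That places the tangent points at D = (38.20, -29.00) on PD and E = (27.80, -39.40) on EZ. Then |TD| = |D − T| = 47.96.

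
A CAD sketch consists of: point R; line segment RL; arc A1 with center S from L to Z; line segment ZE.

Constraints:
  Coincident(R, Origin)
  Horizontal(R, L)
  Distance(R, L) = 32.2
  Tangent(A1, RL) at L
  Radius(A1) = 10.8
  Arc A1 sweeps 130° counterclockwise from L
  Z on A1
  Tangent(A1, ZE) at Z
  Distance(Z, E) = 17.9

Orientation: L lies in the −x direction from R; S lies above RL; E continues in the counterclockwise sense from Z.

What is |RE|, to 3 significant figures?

47.4

On A1, L sits at bearing -90° from S; a 130° counterclockwise sweep puts Z at bearing 40°, so Z = S + 10.8·(cos 40°, sin 40°) = (-23.9, 17.7). The tangent condition forces SZ to be normal to ZE, so ZE runs along (−sin 40°, cos 40°); with |ZE| = 17.9, E = (-35.4, 31.5). Then |RE| = |E − R| = 47.4.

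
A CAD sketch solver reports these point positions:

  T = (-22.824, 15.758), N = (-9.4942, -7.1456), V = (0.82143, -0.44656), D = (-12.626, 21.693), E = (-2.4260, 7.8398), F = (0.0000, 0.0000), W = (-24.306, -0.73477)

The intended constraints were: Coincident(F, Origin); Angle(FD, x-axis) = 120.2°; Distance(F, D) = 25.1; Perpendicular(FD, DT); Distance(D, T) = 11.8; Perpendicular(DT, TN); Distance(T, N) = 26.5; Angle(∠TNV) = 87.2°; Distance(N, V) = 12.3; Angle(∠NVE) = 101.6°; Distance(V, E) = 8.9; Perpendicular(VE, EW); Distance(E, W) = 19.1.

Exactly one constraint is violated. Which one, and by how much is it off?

Distance(E, W) = 19.1 — off by 4.40.

F = (0.00, 0.00) ✓; FD at 120.2° ✓; |FD| = 25.10 ✓; ∠(FD, DT) = 90.00° ✓; |DT| = 11.80 ✓; ∠(DT, TN) = 90.00° ✓; |TN| = 26.50 ✓; ∠TNV = 87.20° ✓; |NV| = 12.30 ✓; ∠NVE = 101.6° ✓; |VE| = 8.900 ✓; ∠(VE, EW) = 90.00° ✓; |EW| = 23.50 ✗.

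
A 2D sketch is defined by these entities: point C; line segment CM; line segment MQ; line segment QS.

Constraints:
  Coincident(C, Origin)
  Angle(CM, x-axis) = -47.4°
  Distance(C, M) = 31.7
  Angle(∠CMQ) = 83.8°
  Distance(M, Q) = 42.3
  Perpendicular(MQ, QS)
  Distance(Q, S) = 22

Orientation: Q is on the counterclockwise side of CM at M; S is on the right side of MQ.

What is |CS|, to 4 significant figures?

66.15

∠CMQ = 83.8°, so MQ runs at -47.4° + (180° − 83.8°) = 48.80° from the x-axis; with |MQ| = 42.3, Q = M + 42.3·(cos 48.80°, sin 48.80°) = (49.32, 8.493). The perpendicularity gives QS at right angles to MQ; with |QS| = 22.0 on the right of MQ, S = Q + 22.0·(0.7524, -0.6587) = (65.87, -5.998). Then |CS| = |S − C| = 66.15.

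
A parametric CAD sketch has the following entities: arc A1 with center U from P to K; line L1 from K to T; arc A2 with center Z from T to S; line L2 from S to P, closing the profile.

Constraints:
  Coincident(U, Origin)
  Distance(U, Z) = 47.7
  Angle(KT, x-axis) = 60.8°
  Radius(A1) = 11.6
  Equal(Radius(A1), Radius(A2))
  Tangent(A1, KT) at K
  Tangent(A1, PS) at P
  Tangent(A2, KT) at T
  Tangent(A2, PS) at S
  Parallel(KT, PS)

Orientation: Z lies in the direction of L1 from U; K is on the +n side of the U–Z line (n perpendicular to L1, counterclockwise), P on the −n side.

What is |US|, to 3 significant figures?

49.1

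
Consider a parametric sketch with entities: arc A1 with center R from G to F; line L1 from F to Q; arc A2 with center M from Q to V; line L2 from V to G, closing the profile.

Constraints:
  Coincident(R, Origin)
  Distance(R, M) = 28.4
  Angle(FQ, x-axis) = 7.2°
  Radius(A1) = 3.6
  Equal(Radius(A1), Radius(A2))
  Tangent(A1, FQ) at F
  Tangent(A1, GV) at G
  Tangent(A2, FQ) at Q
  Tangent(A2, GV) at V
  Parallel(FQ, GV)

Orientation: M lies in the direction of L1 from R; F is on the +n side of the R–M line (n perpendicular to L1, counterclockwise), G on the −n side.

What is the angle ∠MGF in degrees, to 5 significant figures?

82.776°

R is at the origin and M lies 28.4 along u from R, so M = 28.4·u = (28.176, 3.5595). Tangency of A1 to both parallel lines with radius 3.6 puts F and G at R ± 3.6·n: F = (-0.45120, 3.5716), G = (0.45120, -3.5716). Then cos ∠MGF = GM·GF / (|GM||GF|), giving 82.776°.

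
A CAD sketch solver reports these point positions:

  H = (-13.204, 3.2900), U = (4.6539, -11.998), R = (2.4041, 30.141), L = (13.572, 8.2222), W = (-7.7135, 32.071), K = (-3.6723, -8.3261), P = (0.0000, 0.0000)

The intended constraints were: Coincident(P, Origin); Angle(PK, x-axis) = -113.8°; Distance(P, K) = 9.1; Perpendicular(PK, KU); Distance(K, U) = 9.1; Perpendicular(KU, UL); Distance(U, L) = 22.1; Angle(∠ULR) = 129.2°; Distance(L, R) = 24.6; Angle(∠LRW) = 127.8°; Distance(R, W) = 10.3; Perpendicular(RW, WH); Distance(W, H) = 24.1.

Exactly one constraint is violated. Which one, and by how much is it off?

Distance(W, H) = 24.1 — off by 5.20.

P = (0.00, 0.00) ✓; PK at -113.8° ✓; |PK| = 9.100 ✓; ∠(PK, KU) = 90.00° ✓; |KU| = 9.100 ✓; ∠(KU, UL) = 90.00° ✓; |UL| = 22.10 ✓; ∠ULR = 129.2° ✓; |LR| = 24.60 ✓; ∠LRW = 127.8° ✓; |RW| = 10.30 ✓; ∠(RW, WH) = 90.00° ✓; |WH| = 29.30 ✗.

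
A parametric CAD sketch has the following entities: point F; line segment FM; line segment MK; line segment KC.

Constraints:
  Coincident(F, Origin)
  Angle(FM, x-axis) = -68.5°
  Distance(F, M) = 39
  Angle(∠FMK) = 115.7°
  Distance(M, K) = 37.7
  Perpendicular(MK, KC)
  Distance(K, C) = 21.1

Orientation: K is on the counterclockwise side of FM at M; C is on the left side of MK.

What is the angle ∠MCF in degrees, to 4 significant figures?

43.65°

F is at the origin; FM runs at -68.5° with length 39.0, so M = 39.0·(cos -68.5°, sin -68.5°) = (14.29, -36.29). ∠FMK = 115.7°, so MK runs at -68.5° + (180° − 115.7°) = -4.200° from the x-axis; with |MK| = 37.7, K = M + 37.7·(cos -4.200°, sin -4.200°) = (51.89, -39.05). MK ⟂ KC; with |KC| = 21.1 on the left of MK, C = K + 21.1·(0.07324, 0.9973) = (53.44, -18.00). Then cos ∠MCF = CM·CF / (|CM||CF|), giving 43.65°.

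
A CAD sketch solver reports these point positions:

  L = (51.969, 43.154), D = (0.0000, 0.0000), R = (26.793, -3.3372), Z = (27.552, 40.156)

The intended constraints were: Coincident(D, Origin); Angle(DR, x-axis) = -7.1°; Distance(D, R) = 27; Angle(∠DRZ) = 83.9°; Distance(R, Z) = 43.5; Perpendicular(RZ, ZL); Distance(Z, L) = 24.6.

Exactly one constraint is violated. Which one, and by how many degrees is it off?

Perpendicular(RZ, ZL) — off by 8.00°.

D = (0.00, 0.00) ✓; DR at -7.100° ✓; |DR| = 27.00 ✓; ∠DRZ = 83.90° ✓; |RZ| = 43.50 ✓; ∠(RZ, ZL) = 82.00° ✗; |ZL| = 24.60 ✓.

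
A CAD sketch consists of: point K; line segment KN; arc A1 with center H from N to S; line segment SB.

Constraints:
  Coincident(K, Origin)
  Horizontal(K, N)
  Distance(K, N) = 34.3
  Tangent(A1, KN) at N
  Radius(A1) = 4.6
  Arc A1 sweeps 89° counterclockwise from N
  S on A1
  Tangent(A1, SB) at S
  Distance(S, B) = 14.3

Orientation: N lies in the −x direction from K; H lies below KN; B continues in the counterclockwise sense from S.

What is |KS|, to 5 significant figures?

39.161

K is at the origin; K and N share the same y with |KN| = 34.3 and N on the −x side, so N = (-34.300, 0.0000). The tangent condition forces HN to be normal to KN, so H = N + (0, -4.6) = (-34.300, -4.6000). On A1, N sits at bearing 90° from H; an 89° counterclockwise sweep puts S at bearing 179°, so S = H + 4.6·(cos 179°, sin 179°) = (-38.899, -4.5197). Then |KS| = |S − K| = 39.161.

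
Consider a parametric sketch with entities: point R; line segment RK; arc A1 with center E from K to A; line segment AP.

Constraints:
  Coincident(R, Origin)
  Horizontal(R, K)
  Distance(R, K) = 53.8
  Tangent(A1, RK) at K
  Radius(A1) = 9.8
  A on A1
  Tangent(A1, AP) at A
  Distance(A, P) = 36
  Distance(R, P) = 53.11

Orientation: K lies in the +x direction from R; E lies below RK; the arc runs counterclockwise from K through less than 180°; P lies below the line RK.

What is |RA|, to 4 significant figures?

44.98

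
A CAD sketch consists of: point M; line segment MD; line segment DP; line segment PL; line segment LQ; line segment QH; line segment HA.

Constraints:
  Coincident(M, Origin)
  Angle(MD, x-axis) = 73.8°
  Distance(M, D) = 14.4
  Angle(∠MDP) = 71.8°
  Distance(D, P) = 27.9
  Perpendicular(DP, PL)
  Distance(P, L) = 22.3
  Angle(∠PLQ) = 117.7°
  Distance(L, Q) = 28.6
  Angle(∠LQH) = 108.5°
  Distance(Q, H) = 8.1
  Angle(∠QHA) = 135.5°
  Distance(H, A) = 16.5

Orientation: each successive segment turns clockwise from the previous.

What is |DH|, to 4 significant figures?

30.17

M is at the origin; MD runs at 73.8° with length 14.4, so D = (4.017, 13.83). ∠MDP = 71.8° gives DP at -34.40° from the x-axis; with |DP| = 27.9, P = (27.04, -1.934). DP ⟂ PL, so PL runs at -124.4°; with |PL| = 22.3, L = (14.44, -20.33). ∠PLQ = 117.7° gives LQ at 173.3° from the x-axis; with |LQ| = 28.6, Q = (-13.97, -17.00). ∠LQH = 108.5° gives QH at 101.8° from the x-axis; with |QH| = 8.1, H = (-15.62, -9.069). Then |DH| = |H − D| = 30.17.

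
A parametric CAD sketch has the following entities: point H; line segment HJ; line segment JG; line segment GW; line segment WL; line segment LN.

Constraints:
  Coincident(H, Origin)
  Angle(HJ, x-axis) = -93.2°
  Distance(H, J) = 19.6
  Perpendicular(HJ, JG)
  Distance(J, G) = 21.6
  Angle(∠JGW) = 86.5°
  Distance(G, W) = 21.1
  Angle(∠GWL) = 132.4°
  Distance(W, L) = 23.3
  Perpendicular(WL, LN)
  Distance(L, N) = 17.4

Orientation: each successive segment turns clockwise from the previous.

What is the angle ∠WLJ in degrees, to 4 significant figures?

54.59°

H is at the origin; HJ runs at -93.2° with length 19.6, so J = (-1.094, -19.57). The perpendicularity gives JG at right angles to HJ, so JG runs at 176.8°; with |JG| = 21.6, G = (-22.66, -18.36). ∠JGW = 86.5° gives GW at 83.30° from the x-axis; with |GW| = 21.1, W = (-20.20, 2.592). ∠GWL = 132.4° gives WL at 35.70° from the x-axis; with |WL| = 23.3, L = (-1.277, 16.19). Then cos ∠WLJ = LW·LJ / (|LW||LJ|), giving 54.59°.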